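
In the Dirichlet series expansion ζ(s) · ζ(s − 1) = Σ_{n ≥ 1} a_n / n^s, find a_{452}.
σ(452) = 798

In the product (Σ m^0/m^s)(Σ k / k^s) = Σ (Σ_{d | n} d) / n^s, the coefficient of 1/n^s is σ(n) = Σ_{d | n} d. For n = 452, divisors are [1, 2, 4, 113, 226, 452]; summing: σ(452) = 798.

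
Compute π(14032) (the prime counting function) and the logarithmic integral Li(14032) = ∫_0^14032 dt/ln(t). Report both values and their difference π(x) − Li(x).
π(14032) = 1655;  Li(14032) ≈ 1675.61;  π(x) − Li(x) ≈ -20.61.

Direct count of primes ≤ 14032 gives π(14032) = 1655. Numerical evaluation of the logarithmic integral gives Li(14032) ≈ 1675.61. The difference π(x) − Li(x) ≈ -20.61 is typically negative for small/moderate x (Li(x) overestimates), though Littlewood's theorem shows this sign changes infinitely often.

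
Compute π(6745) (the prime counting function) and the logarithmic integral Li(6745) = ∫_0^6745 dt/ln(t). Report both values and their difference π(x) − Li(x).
π(6745) = 869;  Li(6745) ≈ 885.47;  π(x) − Li(x) ≈ -16.47.

Direct count of primes ≤ 6745 gives π(6745) = 869. Numerical evaluation of the logarithmic integral gives Li(6745) ≈ 885.47. The difference π(x) − Li(x) ≈ -16.47 is typically negative for small/moderate x (Li(x) overestimates), though Littlewood's theorem shows this sign changes infinitely often.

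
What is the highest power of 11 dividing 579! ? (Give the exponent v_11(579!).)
v_11(579!) = 56

Legendre's formula: v_p(n!) = Σ_{k ≥ 1} ⌊n / p^k⌋. For p = 11, n = 579, the terms are:
  ⌊579/11^1⌋ = ⌊579/11⌋ = 52
  ⌊579/11^2⌋ = ⌊579/121⌋ = 4
(the next term ⌊579/11^3⌋ = 0, terminating the sum). Summing: v_11(579!) = 52 + 4 = 56.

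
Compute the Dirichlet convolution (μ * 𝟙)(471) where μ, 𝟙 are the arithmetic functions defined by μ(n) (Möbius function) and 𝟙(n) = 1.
(μ * 𝟙)(471) = 0

Divisors of 471: [1, 3, 157, 471]. For each d | 471:
  d = 1: μ(1) · 𝟙(471/1) = 1 · 1 = 1
  d = 3: μ(3) · 𝟙(471/3) = -1 · 1 = -1
  d = 157: μ(157) · 𝟙(471/157) = -1 · 1 = -1
  d = 471: μ(471) · 𝟙(471/471) = 1 · 1 = 1
Summing: (μ * 𝟙)(471) = 1 + -1 + -1 + 1 = 0.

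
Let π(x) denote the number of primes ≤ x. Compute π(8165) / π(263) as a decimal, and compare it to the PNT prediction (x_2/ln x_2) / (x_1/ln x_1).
π(8165)/π(263) = 1024/56 ≈ 18.2857;  PNT prediction ≈ 19.2050.

π(263) = 56 and π(8165) = 1024, so π(8165)/π(263) ≈ 18.2857. The PNT-predicted ratio is (8165/ln(8165)) / (263/ln(263)) ≈ 19.2050. The two agree to within a few percent, as expected.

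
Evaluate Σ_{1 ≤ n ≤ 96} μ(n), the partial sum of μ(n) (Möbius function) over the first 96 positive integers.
Σ_{n ≤ 96} μ(n) = 2

Compute μ(n) for each 1 ≤ n ≤ 96: μ(1) = 1, μ(2) = -1, μ(3) = -1, μ(4) = 0, μ(5) = -1, μ(6) = 1, μ(7) = -1, μ(8) = 0, μ(9) = 0, μ(10) = 1, μ(11) = -1, μ(12) = 0, μ(13) = -1, μ(14) = 1, μ(15) = 1, μ(16) = 0, μ(17) = -1, μ(18) = 0, μ(19) = -1, μ(20) = 0, μ(21) = 1, μ(22) = 1, μ(23) = -1, μ(24) = 0, μ(25) = 0, μ(26) = 1, μ(27) = 0, μ(28) = 0, μ(29) = -1, μ(30) = -1, μ(31) = -1, μ(32) = 0, μ(33) = 1, μ(34) = 1, μ(35) = 1, μ(36) = 0, μ(37) = -1, μ(38) = 1, μ(39) = 1, μ(40) = 0, μ(41) = -1, μ(42) = -1, μ(43) = -1, μ(44) = 0, μ(45) = 0, μ(46) = 1, μ(47) = -1, μ(48) = 0, μ(49) = 0, μ(50) = 0, μ(51) = 1, μ(52) = 0, μ(53) = -1, μ(54) = 0, μ(55) = 1, μ(56) = 0, μ(57) = 1, μ(58) = 1, μ(59) = -1, μ(60) = 0, μ(61) = -1, μ(62) = 1, μ(63) = 0, μ(64) = 0, μ(65) = 1, μ(66) = -1, μ(67) = -1, μ(68) = 0, μ(69) = 1, μ(70) = -1, μ(71) = -1, μ(72) = 0, μ(73) = -1, μ(74) = 1, μ(75) = 0, μ(76) = 0, μ(77) = 1, μ(78) = -1, μ(79) = -1, μ(80) = 0, μ(81) = 0, μ(82) = 1, μ(83) = -1, μ(84) = 0, μ(85) = 1, μ(86) = 1, μ(87) = 1, μ(88) = 0, μ(89) = -1, μ(90) = 0, μ(91) = 1, μ(92) = 0, μ(93) = 1, μ(94) = 1, μ(95) = 1, μ(96) = 0. Summing all 96 values: 2. (Mertens function M(x) = Σ_{n ≤ x} μ(n); on average M(x) should be small (PNT ⟺ M(x) = o(x)).)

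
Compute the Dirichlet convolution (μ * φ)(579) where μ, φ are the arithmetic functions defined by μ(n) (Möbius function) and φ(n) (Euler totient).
(μ * φ)(579) = 191

Divisors of 579: [1, 3, 193, 579]. For each d | 579:
  d = 1: μ(1) · φ(579/1) = 1 · 384 = 384
  d = 3: μ(3) · φ(579/3) = -1 · 192 = -192
  d = 193: μ(193) · φ(579/193) = -1 · 2 = -2
  d = 579: μ(579) · φ(579/579) = 1 · 1 = 1
Summing: (μ * φ)(579) = 384 + -192 + -2 + 1 = 191.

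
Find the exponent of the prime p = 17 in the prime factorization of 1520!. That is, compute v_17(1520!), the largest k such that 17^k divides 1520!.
v_17(1520!) = 94

Legendre's formula: v_p(n!) = Σ_{k ≥ 1} ⌊n / p^k⌋. For p = 17, n = 1520, the terms are:
  ⌊1520/17^1⌋ = ⌊1520/17⌋ = 89
  ⌊1520/17^2⌋ = ⌊1520/289⌋ = 5
(the next term ⌊1520/17^3⌋ = 0, terminating the sum). Summing: v_17(1520!) = 89 + 5 = 94.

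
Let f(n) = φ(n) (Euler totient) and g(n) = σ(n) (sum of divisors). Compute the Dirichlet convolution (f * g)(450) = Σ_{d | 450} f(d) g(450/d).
(φ * σ)(450) = 8100

Divisors of 450: [1, 2, 3, 5, 6, 9, 10, 15, 18, 25, 30, 45, 50, 75, 90, 150, 225, 450]. For each d | 450:
  d = 1: φ(1) · σ(450/1) = 1 · 1209 = 1209
  d = 2: φ(2) · σ(450/2) = 1 · 403 = 403
  d = 3: φ(3) · σ(450/3) = 2 · 372 = 744
  d = 5: φ(5) · σ(450/5) = 4 · 234 = 936
  d = 6: φ(6) · σ(450/6) = 2 · 124 = 248
  d = 9: φ(9) · σ(450/9) = 6 · 93 = 558
  d = 10: φ(10) · σ(450/10) = 4 · 78 = 312
  d = 15: φ(15) · σ(450/15) = 8 · 72 = 576
  d = 18: φ(18) · σ(450/18) = 6 · 31 = 186
  d = 25: φ(25) · σ(450/25) = 20 · 39 = 780
  d = 30: φ(30) · σ(450/30) = 8 · 24 = 192
  d = 45: φ(45) · σ(450/45) = 24 · 18 = 432
  d = 50: φ(50) · σ(450/50) = 20 · 13 = 260
  d = 75: φ(75) · σ(450/75) = 40 · 12 = 480
  d = 90: φ(90) · σ(450/90) = 24 · 6 = 144
  d = 150: φ(150) · σ(450/150) = 40 · 4 = 160
  d = 225: φ(225) · σ(450/225) = 120 · 3 = 360
  d = 450: φ(450) · σ(450/450) = 120 · 1 = 120
Summing: (φ * σ)(450) = 1209 + 403 + 744 + 936 + 248 + 558 + 312 + 576 + 186 + 780 + 192 + 432 + 260 + 480 + 144 + 160 + 360 + 120 = 8100.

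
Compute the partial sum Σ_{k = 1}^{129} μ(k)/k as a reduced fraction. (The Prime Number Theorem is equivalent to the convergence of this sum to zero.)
Σ μ(k)/k = 2883541630766650147338641079750887309418649355/401447693933303618909444119902604513664588524773

Values of μ(k) for 1 ≤ k ≤ 129: μ(1) = 1, μ(2) = -1, μ(3) = -1, μ(5) = -1, μ(6) = 1, μ(7) = -1, μ(10) = 1, μ(11) = -1, μ(13) = -1, μ(14) = 1, μ(15) = 1, μ(17) = -1, μ(19) = -1, μ(21) = 1, μ(22) = 1, μ(23) = -1, μ(26) = 1, μ(29) = -1, μ(30) = -1, μ(31) = -1, μ(33) = 1, μ(34) = 1, μ(35) = 1, μ(37) = -1, μ(38) = 1, μ(39) = 1, μ(41) = -1, μ(42) = -1, μ(43) = -1, μ(46) = 1, μ(47) = -1, μ(51) = 1, μ(53) = -1, μ(55) = 1, μ(57) = 1, μ(58) = 1, μ(59) = -1, μ(61) = -1, μ(62) = 1, μ(65) = 1, μ(66) = -1, μ(67) = -1, μ(69) = 1, μ(70) = -1, μ(71) = -1, μ(73) = -1, μ(74) = 1, μ(77) = 1, μ(78) = -1, μ(79) = -1, μ(82) = 1, μ(83) = -1, μ(85) = 1, μ(86) = 1, μ(87) = 1, μ(89) = -1, μ(91) = 1, μ(93) = 1, μ(94) = 1, μ(95) = 1, μ(97) = -1, μ(101) = -1, μ(102) = -1, μ(103) = -1, μ(105) = -1, μ(106) = 1, μ(107) = -1, μ(109) = -1, μ(110) = -1, μ(111) = 1, μ(113) = -1, μ(114) = -1, μ(115) = 1, μ(118) = 1, μ(119) = 1, μ(122) = 1, μ(123) = 1, μ(127) = -1, μ(129) = 1, with μ = 0 on non-squarefree integers. Summing μ(k)/k for k where μ(k) ≠ 0 gives 2883541630766650147338641079750887309418649355/401447693933303618909444119902604513664588524773 ≈ 0.0072. (PNT ⟺ this sum → 0 as n → ∞.)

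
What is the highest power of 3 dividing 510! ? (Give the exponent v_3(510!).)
v_3(510!) = 252

Legendre's formula: v_p(n!) = Σ_{k ≥ 1} ⌊n / p^k⌋. For p = 3, n = 510, the terms are:
  ⌊510/3^1⌋ = ⌊510/3⌋ = 170
  ⌊510/3^2⌋ = ⌊510/9⌋ = 56
  ⌊510/3^3⌋ = ⌊510/27⌋ = 18
  ⌊510/3^4⌋ = ⌊510/81⌋ = 6
  ⌊510/3^5⌋ = ⌊510/243⌋ = 2
(the next term ⌊510/3^6⌋ = 0, terminating the sum). Summing: v_3(510!) = 170 + 56 + 18 + 6 + 2 = 252.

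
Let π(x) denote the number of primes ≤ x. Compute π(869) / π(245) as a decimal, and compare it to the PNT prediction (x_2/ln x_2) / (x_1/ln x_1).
π(869)/π(245) = 150/53 ≈ 2.8302;  PNT prediction ≈ 2.8834.

π(245) = 53 and π(869) = 150, so π(869)/π(245) ≈ 2.8302. The PNT-predicted ratio is (869/ln(869)) / (245/ln(245)) ≈ 2.8834. The two agree to within a few percent, as expected.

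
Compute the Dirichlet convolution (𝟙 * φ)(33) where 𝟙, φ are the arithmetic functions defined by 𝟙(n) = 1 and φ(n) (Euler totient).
(𝟙 * φ)(33) = 33

Divisors of 33: [1, 3, 11, 33]. For each d | 33:
  d = 1: 𝟙(1) · φ(33/1) = 1 · 20 = 20
  d = 3: 𝟙(3) · φ(33/3) = 1 · 10 = 10
  d = 11: 𝟙(11) · φ(33/11) = 1 · 2 = 2
  d = 33: 𝟙(33) · φ(33/33) = 1 · 1 = 1
Summing: (𝟙 * φ)(33) = 20 + 10 + 2 + 1 = 33.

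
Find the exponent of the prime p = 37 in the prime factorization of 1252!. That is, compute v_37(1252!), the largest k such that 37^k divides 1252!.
v_37(1252!) = 33

Legendre's formula: v_p(n!) = Σ_{k ≥ 1} ⌊n / p^k⌋. For p = 37, n = 1252, the terms are:
  ⌊1252/37^1⌋ = ⌊1252/37⌋ = 33
(the next term ⌊1252/37^2⌋ = 0, terminating the sum). Summing: v_37(1252!) = 33 = 33.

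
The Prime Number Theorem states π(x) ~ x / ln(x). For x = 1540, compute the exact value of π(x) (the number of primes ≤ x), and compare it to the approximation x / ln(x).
π(1540) = 242;  x/ln(x) ≈ 209.82;  relative error ≈ 13.30%.

Directly count primes up to 1540: π(1540) = 242. The PNT approximation gives 1540/ln(1540) ≈ 1540/7.33954 ≈ 209.82. Relative error (π(x) − x/ln(x)) / π(x) ≈ 13.30%; the approximation is known to undercount slightly (Li(x) is a better estimate).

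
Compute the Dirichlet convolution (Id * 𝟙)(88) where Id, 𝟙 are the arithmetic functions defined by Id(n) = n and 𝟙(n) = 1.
(Id * 𝟙)(88) = 180

Divisors of 88: [1, 2, 4, 8, 11, 22, 44, 88]. For each d | 88:
  d = 1: Id(1) · 𝟙(88/1) = 1 · 1 = 1
  d = 2: Id(2) · 𝟙(88/2) = 2 · 1 = 2
  d = 4: Id(4) · 𝟙(88/4) = 4 · 1 = 4
  d = 8: Id(8) · 𝟙(88/8) = 8 · 1 = 8
  d = 11: Id(11) · 𝟙(88/11) = 11 · 1 = 11
  d = 22: Id(22) · 𝟙(88/22) = 22 · 1 = 22
  d = 44: Id(44) · 𝟙(88/44) = 44 · 1 = 44
  d = 88: Id(88) · 𝟙(88/88) = 88 · 1 = 88
Summing: (Id * 𝟙)(88) = 1 + 2 + 4 + 8 + 11 + 22 + 44 + 88 = 180.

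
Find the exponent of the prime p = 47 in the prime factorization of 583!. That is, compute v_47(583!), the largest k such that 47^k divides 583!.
v_47(583!) = 12

Legendre's formula: v_p(n!) = Σ_{k ≥ 1} ⌊n / p^k⌋. For p = 47, n = 583, the terms are:
  ⌊583/47^1⌋ = ⌊583/47⌋ = 12
(the next term ⌊583/47^2⌋ = 0, terminating the sum). Summing: v_47(583!) = 12 = 12.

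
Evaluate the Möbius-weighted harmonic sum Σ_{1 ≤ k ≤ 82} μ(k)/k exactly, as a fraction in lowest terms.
Σ μ(k)/k = -1401629533229069216211617003/107254825578022430263302818471

Values of μ(k) for 1 ≤ k ≤ 82: μ(1) = 1, μ(2) = -1, μ(3) = -1, μ(5) = -1, μ(6) = 1, μ(7) = -1, μ(10) = 1, μ(11) = -1, μ(13) = -1, μ(14) = 1, μ(15) = 1, μ(17) = -1, μ(19) = -1, μ(21) = 1, μ(22) = 1, μ(23) = -1, μ(26) = 1, μ(29) = -1, μ(30) = -1, μ(31) = -1, μ(33) = 1, μ(34) = 1, μ(35) = 1, μ(37) = -1, μ(38) = 1, μ(39) = 1, μ(41) = -1, μ(42) = -1, μ(43) = -1, μ(46) = 1, μ(47) = -1, μ(51) = 1, μ(53) = -1, μ(55) = 1, μ(57) = 1, μ(58) = 1, μ(59) = -1, μ(61) = -1, μ(62) = 1, μ(65) = 1, μ(66) = -1, μ(67) = -1, μ(69) = 1, μ(70) = -1, μ(71) = -1, μ(73) = -1, μ(74) = 1, μ(77) = 1, μ(78) = -1, μ(79) = -1, μ(82) = 1, with μ = 0 on non-squarefree integers. Summing μ(k)/k for k where μ(k) ≠ 0 gives -1401629533229069216211617003/107254825578022430263302818471 ≈ -0.0131. (PNT ⟺ this sum → 0 as n → ∞.)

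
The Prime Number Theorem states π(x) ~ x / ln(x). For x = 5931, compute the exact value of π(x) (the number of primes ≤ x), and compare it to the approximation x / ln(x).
π(5931) = 779;  x/ln(x) ≈ 682.67;  relative error ≈ 12.37%.

Directly count primes up to 5931: π(5931) = 779. The PNT approximation gives 5931/ln(5931) ≈ 5931/8.68795 ≈ 682.67. Relative error (π(x) − x/ln(x)) / π(x) ≈ 12.37%; the approximation is known to undercount slightly (Li(x) is a better estimate).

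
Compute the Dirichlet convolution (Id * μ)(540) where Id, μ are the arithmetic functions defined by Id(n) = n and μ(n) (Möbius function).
(Id * μ)(540) = 144

Divisors of 540: [1, 2, 3, 4, 5, 6, 9, 10, 12, 15, 18, 20, 27, 30, 36, 45, 54, 60, 90, 108, 135, 180, 270, 540]. For each d | 540:
  d = 1: Id(1) · μ(540/1) = 1 · 0 = 0
  d = 2: Id(2) · μ(540/2) = 2 · 0 = 0
  d = 3: Id(3) · μ(540/3) = 3 · 0 = 0
  d = 4: Id(4) · μ(540/4) = 4 · 0 = 0
  d = 5: Id(5) · μ(540/5) = 5 · 0 = 0
  d = 6: Id(6) · μ(540/6) = 6 · 0 = 0
  d = 9: Id(9) · μ(540/9) = 9 · 0 = 0
  d = 10: Id(10) · μ(540/10) = 10 · 0 = 0
  d = 12: Id(12) · μ(540/12) = 12 · 0 = 0
  d = 15: Id(15) · μ(540/15) = 15 · 0 = 0
  d = 18: Id(18) · μ(540/18) = 18 · -1 = -18
  d = 20: Id(20) · μ(540/20) = 20 · 0 = 0
  d = 27: Id(27) · μ(540/27) = 27 · 0 = 0
  d = 30: Id(30) · μ(540/30) = 30 · 0 = 0
  d = 36: Id(36) · μ(540/36) = 36 · 1 = 36
  d = 45: Id(45) · μ(540/45) = 45 · 0 = 0
  d = 54: Id(54) · μ(540/54) = 54 · 1 = 54
  d = 60: Id(60) · μ(540/60) = 60 · 0 = 0
  d = 90: Id(90) · μ(540/90) = 90 · 1 = 90
  d = 108: Id(108) · μ(540/108) = 108 · -1 = -108
  d = 135: Id(135) · μ(540/135) = 135 · 0 = 0
  d = 180: Id(180) · μ(540/180) = 180 · -1 = -180
  d = 270: Id(270) · μ(540/270) = 270 · -1 = -270
  d = 540: Id(540) · μ(540/540) = 540 · 1 = 540
Summing: (Id * μ)(540) = 0 + 0 + 0 + 0 + 0 + 0 + 0 + 0 + 0 + 0 + -18 + 0 + 0 + 0 + 36 + 0 + 54 + 0 + 90 + -108 + 0 + -180 + -270 + 540 = 144.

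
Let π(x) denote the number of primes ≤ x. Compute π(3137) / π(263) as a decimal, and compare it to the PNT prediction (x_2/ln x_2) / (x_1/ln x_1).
π(3137)/π(263) = 446/56 ≈ 7.9643;  PNT prediction ≈ 8.2553.

π(263) = 56 and π(3137) = 446, so π(3137)/π(263) ≈ 7.9643. The PNT-predicted ratio is (3137/ln(3137)) / (263/ln(263)) ≈ 8.2553. The two agree to within a few percent, as expected.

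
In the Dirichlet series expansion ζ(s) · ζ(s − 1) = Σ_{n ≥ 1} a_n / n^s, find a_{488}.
σ(488) = 930

In the product (Σ m^0/m^s)(Σ k / k^s) = Σ (Σ_{d | n} d) / n^s, the coefficient of 1/n^s is σ(n) = Σ_{d | n} d. For n = 488, divisors are [1, 2, 4, 8, 61, 122, 244, 488]; summing: σ(488) = 930.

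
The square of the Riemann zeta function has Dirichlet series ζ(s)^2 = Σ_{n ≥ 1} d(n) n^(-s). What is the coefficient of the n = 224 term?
d(224) = 12

ζ(s)^2 = (Σ 1/m^s)(Σ 1/k^s). The coefficient of 1/n^s in the product is the number of ordered pairs (m, k) with mk = n, which equals d(n). For n = 224, divisors are [1, 2, 4, 7, 8, 14, 16, 28, 32, 56, 112, 224], so d(224) = 12.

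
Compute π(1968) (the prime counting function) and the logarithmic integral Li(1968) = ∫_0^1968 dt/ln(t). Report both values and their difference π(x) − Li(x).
π(1968) = 297;  Li(1968) ≈ 310.59;  π(x) − Li(x) ≈ -13.59.

Direct count of primes ≤ 1968 gives π(1968) = 297. Numerical evaluation of the logarithmic integral gives Li(1968) ≈ 310.59. The difference π(x) − Li(x) ≈ -13.59 is typically negative for small/moderate x (Li(x) overestimates), though Littlewood's theorem shows this sign changes infinitely often.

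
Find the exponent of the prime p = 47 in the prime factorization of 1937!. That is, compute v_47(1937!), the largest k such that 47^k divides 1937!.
v_47(1937!) = 41

Legendre's formula: v_p(n!) = Σ_{k ≥ 1} ⌊n / p^k⌋. For p = 47, n = 1937, the terms are:
  ⌊1937/47^1⌋ = ⌊1937/47⌋ = 41
(the next term ⌊1937/47^2⌋ = 0, terminating the sum). Summing: v_47(1937!) = 41 = 41.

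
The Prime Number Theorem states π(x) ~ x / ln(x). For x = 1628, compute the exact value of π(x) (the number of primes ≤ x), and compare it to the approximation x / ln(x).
π(1628) = 258;  x/ln(x) ≈ 220.15;  relative error ≈ 14.67%.

Directly count primes up to 1628: π(1628) = 258. The PNT approximation gives 1628/ln(1628) ≈ 1628/7.39511 ≈ 220.15. Relative error (π(x) − x/ln(x)) / π(x) ≈ 14.67%; the approximation is known to undercount slightly (Li(x) is a better estimate).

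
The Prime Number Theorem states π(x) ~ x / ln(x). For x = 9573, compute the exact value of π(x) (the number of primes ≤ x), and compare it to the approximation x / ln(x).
π(9573) = 1183;  x/ln(x) ≈ 1044.32;  relative error ≈ 11.72%.

Directly count primes up to 9573: π(9573) = 1183. The PNT approximation gives 9573/ln(9573) ≈ 9573/9.16670 ≈ 1044.32. Relative error (π(x) − x/ln(x)) / π(x) ≈ 11.72%; the approximation is known to undercount slightly (Li(x) is a better estimate).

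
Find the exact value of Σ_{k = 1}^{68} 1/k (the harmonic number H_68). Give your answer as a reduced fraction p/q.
H_68 = 14094018321907827923954201611/2933773379069966367528193600

Direct summation: H_68 = 1 + 1/2 + ... + 1/68. The least common denominator is lcm(1, ..., 68) = 79211881234889091923261227200; over this denominator the numerator is 79211881234889091923261227200 + 39605940617444545961630613600 + 26403960411629697307753742400 + 19802970308722272980815306800 + 15842376246977818384652245440 + 13201980205814848653876871200 + 11315983033555584560465889600 + 9901485154361136490407653400 + 8801320137209899102584580800 + 7921188123488909192326122720 + 7201080112262644720296475200 + 6600990102907424326938435600 + 6093221633453007071020094400 + 5657991516777792280232944800 + 5280792082325939461550748480 + 4950742577180568245203826700 + 4659522425581711289603601600 + 4400660068604949551292290400 + 4169046380783636417013748800 + 3960594061744454596163061360 + 3771994344518528186821963200 + 3600540056131322360148237600 + 3443994836299525735793966400 + 3300495051453712163469217800 + 3168475249395563676930449088 + 3046610816726503535510047200 + 2933773379069966367528193600 + 2828995758388896140116472400 + 2731444180513416962871076800 + 2640396041162969730775374240 + 2555221975319002965266491200 + 2475371288590284122601913350 + 2400360037420881573432158400 + 2329761212790855644801800800 + 2263196606711116912093177920 + 2200330034302474775646145200 + 2140861654997002484412465600 + 2084523190391818208506874400 + 2031073877817669023673364800 + 1980297030872227298081530680 + 1931997103289977851786859200 + 1885997172259264093410981600 + 1842136772904397486587470400 + 1800270028065661180074118800 + 1760264027441979820516916160 + 1721997418149762867896983200 + 1685359175210406211133217600 + 1650247525726856081734608900 + 1616569004793654937209412800 + 1584237624697781838465224544 + 1553174141860570429867867200 + 1523305408363251767755023600 + 1494563796884699847608702400 + 1466886689534983183764096800 + 1440216022452528944059295040 + 1414497879194448070058236200 + 1389682126927878805671249600 + 1365722090256708481435538400 + 1342574258218459185140020800 + 1320198020581484865387687120 + 1298555430080149047922315200 + 1277610987659501482633245600 + 1257331448172842728940654400 + 1237685644295142061300956675 + 1218644326690601414204018880 + 1200180018710440786716079200 + 1182266884102822267511361600 + 1164880606395427822400900400 = 380538494691511353946763443497, so H_68 = 380538494691511353946763443497/79211881234889091923261227200; reducing by gcd(380538494691511353946763443497, 79211881234889091923261227200) = 27 gives 14094018321907827923954201611/2933773379069966367528193600 ≈ 4.80406. (The PNT-adjacent estimate ln(68) + γ ≈ 4.79672 matches within O(1/n).)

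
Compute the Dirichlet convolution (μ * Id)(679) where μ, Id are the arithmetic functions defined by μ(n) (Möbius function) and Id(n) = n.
(μ * Id)(679) = 576

Divisors of 679: [1, 7, 97, 679]. For each d | 679:
  d = 1: μ(1) · Id(679/1) = 1 · 679 = 679
  d = 7: μ(7) · Id(679/7) = -1 · 97 = -97
  d = 97: μ(97) · Id(679/97) = -1 · 7 = -7
  d = 679: μ(679) · Id(679/679) = 1 · 1 = 1
Summing: (μ * Id)(679) = 679 + -97 + -7 + 1 = 576.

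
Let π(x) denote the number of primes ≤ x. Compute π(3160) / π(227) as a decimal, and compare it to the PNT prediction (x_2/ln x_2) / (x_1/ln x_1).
π(3160)/π(227) = 446/49 ≈ 9.1020;  PNT prediction ≈ 9.3716.

π(227) = 49 and π(3160) = 446, so π(3160)/π(227) ≈ 9.1020. The PNT-predicted ratio is (3160/ln(3160)) / (227/ln(227)) ≈ 9.3716. The two agree to within a few percent, as expected.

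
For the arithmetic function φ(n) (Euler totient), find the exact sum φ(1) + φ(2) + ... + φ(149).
Σ_{n ≤ 149} φ(n) = 6818

Compute φ(n) for each 1 ≤ n ≤ 149: φ(1) = 1, φ(2) = 1, φ(3) = 2, φ(4) = 2, φ(5) = 4, φ(6) = 2, φ(7) = 6, φ(8) = 4, φ(9) = 6, φ(10) = 4, φ(11) = 10, φ(12) = 4, φ(13) = 12, φ(14) = 6, φ(15) = 8, φ(16) = 8, φ(17) = 16, φ(18) = 6, φ(19) = 18, φ(20) = 8, φ(21) = 12, φ(22) = 10, φ(23) = 22, φ(24) = 8, φ(25) = 20, φ(26) = 12, φ(27) = 18, φ(28) = 12, φ(29) = 28, φ(30) = 8, φ(31) = 30, φ(32) = 16, φ(33) = 20, φ(34) = 16, φ(35) = 24, φ(36) = 12, φ(37) = 36, φ(38) = 18, φ(39) = 24, φ(40) = 16, φ(41) = 40, φ(42) = 12, φ(43) = 42, φ(44) = 20, φ(45) = 24, φ(46) = 22, φ(47) = 46, φ(48) = 16, φ(49) = 42, φ(50) = 20, φ(51) = 32, φ(52) = 24, φ(53) = 52, φ(54) = 18, φ(55) = 40, φ(56) = 24, φ(57) = 36, φ(58) = 28, φ(59) = 58, φ(60) = 16, φ(61) = 60, φ(62) = 30, φ(63) = 36, φ(64) = 32, φ(65) = 48, φ(66) = 20, φ(67) = 66, φ(68) = 32, φ(69) = 44, φ(70) = 24, φ(71) = 70, φ(72) = 24, φ(73) = 72, φ(74) = 36, φ(75) = 40, φ(76) = 36, φ(77) = 60, φ(78) = 24, φ(79) = 78, φ(80) = 32, φ(81) = 54, φ(82) = 40, φ(83) = 82, φ(84) = 24, φ(85) = 64, φ(86) = 42, φ(87) = 56, φ(88) = 40, φ(89) = 88, φ(90) = 24, φ(91) = 72, φ(92) = 44, φ(93) = 60, φ(94) = 46, φ(95) = 72, φ(96) = 32, φ(97) = 96, φ(98) = 42, φ(99) = 60, φ(100) = 40, φ(101) = 100, φ(102) = 32, φ(103) = 102, φ(104) = 48, φ(105) = 48, φ(106) = 52, φ(107) = 106, φ(108) = 36, φ(109) = 108, φ(110) = 40, φ(111) = 72, φ(112) = 48, φ(113) = 112, φ(114) = 36, φ(115) = 88, φ(116) = 56, φ(117) = 72, φ(118) = 58, φ(119) = 96, φ(120) = 32, φ(121) = 110, φ(122) = 60, φ(123) = 80, φ(124) = 60, φ(125) = 100, φ(126) = 36, φ(127) = 126, φ(128) = 64, φ(129) = 84, φ(130) = 48, φ(131) = 130, φ(132) = 40, φ(133) = 108, φ(134) = 66, φ(135) = 72, φ(136) = 64, φ(137) = 136, φ(138) = 44, φ(139) = 138, φ(140) = 48, φ(141) = 92, φ(142) = 70, φ(143) = 120, φ(144) = 48, φ(145) = 112, φ(146) = 72, φ(147) = 84, φ(148) = 72, φ(149) = 148. Summing all 149 values: 6818. (Average order: Σ_{n ≤ x} φ(n) ~ (3/π²) x². For x = 149, (3/π²)·149² ≈ 6748.29.)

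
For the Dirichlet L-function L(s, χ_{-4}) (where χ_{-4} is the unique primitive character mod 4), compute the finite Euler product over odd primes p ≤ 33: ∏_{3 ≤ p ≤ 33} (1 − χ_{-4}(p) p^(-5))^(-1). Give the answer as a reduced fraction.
∏ = 52015810615424538455317584769582112629834289625/52216435813704314792391924764477903837266444288

The odd primes p ≤ 33 are [3, 5, 7, 11, 13, 17, 19, 23, 29, 31]. For each, χ(p) = 1 if p ≡ 1 mod 4, χ(p) = −1 if p ≡ 3 mod 4. Taking (1 − χ(p)/p^5)^(-1) = p^5/(p^5 − χ(p)): (1 − (-1)/3^5)^(-1) · (1 − (1)/5^5)^(-1) · (1 − (-1)/7^5)^(-1) · (1 − (-1)/11^5)^(-1) · (1 − (1)/13^5)^(-1) · (1 − (1)/17^5)^(-1) · (1 − (-1)/19^5)^(-1) · (1 − (-1)/23^5)^(-1) · (1 − (1)/29^5)^(-1) · (1 − (-1)/31^5)^(-1) = 52015810615424538455317584769582112629834289625/52216435813704314792391924764477903837266444288.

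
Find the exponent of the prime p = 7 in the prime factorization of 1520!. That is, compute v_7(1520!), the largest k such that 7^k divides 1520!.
v_7(1520!) = 252

Legendre's formula: v_p(n!) = Σ_{k ≥ 1} ⌊n / p^k⌋. For p = 7, n = 1520, the terms are:
  ⌊1520/7^1⌋ = ⌊1520/7⌋ = 217
  ⌊1520/7^2⌋ = ⌊1520/49⌋ = 31
  ⌊1520/7^3⌋ = ⌊1520/343⌋ = 4
(the next term ⌊1520/7^4⌋ = 0, terminating the sum). Summing: v_7(1520!) = 217 + 31 + 4 = 252.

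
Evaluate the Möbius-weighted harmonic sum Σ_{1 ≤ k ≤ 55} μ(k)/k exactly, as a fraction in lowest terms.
Σ μ(k)/k = -17255220085293371/10863052825730014910

Values of μ(k) for 1 ≤ k ≤ 55: μ(1) = 1, μ(2) = -1, μ(3) = -1, μ(5) = -1, μ(6) = 1, μ(7) = -1, μ(10) = 1, μ(11) = -1, μ(13) = -1, μ(14) = 1, μ(15) = 1, μ(17) = -1, μ(19) = -1, μ(21) = 1, μ(22) = 1, μ(23) = -1, μ(26) = 1, μ(29) = -1, μ(30) = -1, μ(31) = -1, μ(33) = 1, μ(34) = 1, μ(35) = 1, μ(37) = -1, μ(38) = 1, μ(39) = 1, μ(41) = -1, μ(42) = -1, μ(43) = -1, μ(46) = 1, μ(47) = -1, μ(51) = 1, μ(53) = -1, μ(55) = 1, with μ = 0 on non-squarefree integers. Summing μ(k)/k for k where μ(k) ≠ 0 gives -17255220085293371/10863052825730014910 ≈ -0.0016. (PNT ⟺ this sum → 0 as n → ∞.)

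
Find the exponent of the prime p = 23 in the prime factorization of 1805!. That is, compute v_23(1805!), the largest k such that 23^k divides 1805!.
v_23(1805!) = 81

Legendre's formula: v_p(n!) = Σ_{k ≥ 1} ⌊n / p^k⌋. For p = 23, n = 1805, the terms are:
  ⌊1805/23^1⌋ = ⌊1805/23⌋ = 78
  ⌊1805/23^2⌋ = ⌊1805/529⌋ = 3
(the next term ⌊1805/23^3⌋ = 0, terminating the sum). Summing: v_23(1805!) = 78 + 3 = 81.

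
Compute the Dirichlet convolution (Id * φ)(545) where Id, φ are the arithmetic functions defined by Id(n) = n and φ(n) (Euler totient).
(Id * φ)(545) = 1953

Divisors of 545: [1, 5, 109, 545]. For each d | 545:
  d = 1: Id(1) · φ(545/1) = 1 · 432 = 432
  d = 5: Id(5) · φ(545/5) = 5 · 108 = 540
  d = 109: Id(109) · φ(545/109) = 109 · 4 = 436
  d = 545: Id(545) · φ(545/545) = 545 · 1 = 545
Summing: (Id * φ)(545) = 432 + 540 + 436 + 545 = 1953.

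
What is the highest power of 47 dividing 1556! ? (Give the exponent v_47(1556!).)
v_47(1556!) = 33

Legendre's formula: v_p(n!) = Σ_{k ≥ 1} ⌊n / p^k⌋. For p = 47, n = 1556, the terms are:
  ⌊1556/47^1⌋ = ⌊1556/47⌋ = 33
(the next term ⌊1556/47^2⌋ = 0, terminating the sum). Summing: v_47(1556!) = 33 = 33.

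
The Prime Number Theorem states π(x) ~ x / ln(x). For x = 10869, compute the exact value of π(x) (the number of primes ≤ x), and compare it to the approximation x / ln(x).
π(10869) = 1322;  x/ln(x) ≈ 1169.51;  relative error ≈ 11.54%.

Directly count primes up to 10869: π(10869) = 1322. The PNT approximation gives 10869/ln(10869) ≈ 10869/9.29367 ≈ 1169.51. Relative error (π(x) − x/ln(x)) / π(x) ≈ 11.54%; the approximation is known to undercount slightly (Li(x) is a better estimate).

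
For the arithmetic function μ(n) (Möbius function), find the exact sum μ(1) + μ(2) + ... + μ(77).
Σ_{n ≤ 77} μ(n) = -2

Compute μ(n) for each 1 ≤ n ≤ 77: μ(1) = 1, μ(2) = -1, μ(3) = -1, μ(4) = 0, μ(5) = -1, μ(6) = 1, μ(7) = -1, μ(8) = 0, μ(9) = 0, μ(10) = 1, μ(11) = -1, μ(12) = 0, μ(13) = -1, μ(14) = 1, μ(15) = 1, μ(16) = 0, μ(17) = -1, μ(18) = 0, μ(19) = -1, μ(20) = 0, μ(21) = 1, μ(22) = 1, μ(23) = -1, μ(24) = 0, μ(25) = 0, μ(26) = 1, μ(27) = 0, μ(28) = 0, μ(29) = -1, μ(30) = -1, μ(31) = -1, μ(32) = 0, μ(33) = 1, μ(34) = 1, μ(35) = 1, μ(36) = 0, μ(37) = -1, μ(38) = 1, μ(39) = 1, μ(40) = 0, μ(41) = -1, μ(42) = -1, μ(43) = -1, μ(44) = 0, μ(45) = 0, μ(46) = 1, μ(47) = -1, μ(48) = 0, μ(49) = 0, μ(50) = 0, μ(51) = 1, μ(52) = 0, μ(53) = -1, μ(54) = 0, μ(55) = 1, μ(56) = 0, μ(57) = 1, μ(58) = 1, μ(59) = -1, μ(60) = 0, μ(61) = -1, μ(62) = 1, μ(63) = 0, μ(64) = 0, μ(65) = 1, μ(66) = -1, μ(67) = -1, μ(68) = 0, μ(69) = 1, μ(70) = -1, μ(71) = -1, μ(72) = 0, μ(73) = -1, μ(74) = 1, μ(75) = 0, μ(76) = 0, μ(77) = 1. Summing all 77 values: -2. (Mertens function M(x) = Σ_{n ≤ x} μ(n); on average M(x) should be small (PNT ⟺ M(x) = o(x)).)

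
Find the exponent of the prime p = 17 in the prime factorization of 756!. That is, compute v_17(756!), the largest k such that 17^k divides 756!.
v_17(756!) = 46

Legendre's formula: v_p(n!) = Σ_{k ≥ 1} ⌊n / p^k⌋. For p = 17, n = 756, the terms are:
  ⌊756/17^1⌋ = ⌊756/17⌋ = 44
  ⌊756/17^2⌋ = ⌊756/289⌋ = 2
(the next term ⌊756/17^3⌋ = 0, terminating the sum). Summing: v_17(756!) = 44 + 2 = 46.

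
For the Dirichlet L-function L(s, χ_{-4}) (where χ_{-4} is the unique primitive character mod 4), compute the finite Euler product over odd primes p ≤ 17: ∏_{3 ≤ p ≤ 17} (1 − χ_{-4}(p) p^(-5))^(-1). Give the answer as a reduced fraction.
∏ = 995046576444811700184375/998883930440647295664128

The odd primes p ≤ 17 are [3, 5, 7, 11, 13, 17]. For each, χ(p) = 1 if p ≡ 1 mod 4, χ(p) = −1 if p ≡ 3 mod 4. Taking (1 − χ(p)/p^5)^(-1) = p^5/(p^5 − χ(p)): (1 − (-1)/3^5)^(-1) · (1 − (1)/5^5)^(-1) · (1 − (-1)/7^5)^(-1) · (1 − (-1)/11^5)^(-1) · (1 − (1)/13^5)^(-1) · (1 − (1)/17^5)^(-1) = 995046576444811700184375/998883930440647295664128.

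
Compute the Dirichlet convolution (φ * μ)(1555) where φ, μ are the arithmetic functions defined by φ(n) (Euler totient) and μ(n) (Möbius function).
(φ * μ)(1555) = 927

Divisors of 1555: [1, 5, 311, 1555]. For each d | 1555:
  d = 1: φ(1) · μ(1555/1) = 1 · 1 = 1
  d = 5: φ(5) · μ(1555/5) = 4 · -1 = -4
  d = 311: φ(311) · μ(1555/311) = 310 · -1 = -310
  d = 1555: φ(1555) · μ(1555/1555) = 1240 · 1 = 1240
Summing: (φ * μ)(1555) = 1 + -4 + -310 + 1240 = 927.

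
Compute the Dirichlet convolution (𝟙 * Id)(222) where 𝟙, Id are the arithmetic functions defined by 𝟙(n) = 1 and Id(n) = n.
(𝟙 * Id)(222) = 456

Divisors of 222: [1, 2, 3, 6, 37, 74, 111, 222]. For each d | 222:
  d = 1: 𝟙(1) · Id(222/1) = 1 · 222 = 222
  d = 2: 𝟙(2) · Id(222/2) = 1 · 111 = 111
  d = 3: 𝟙(3) · Id(222/3) = 1 · 74 = 74
  d = 6: 𝟙(6) · Id(222/6) = 1 · 37 = 37
  d = 37: 𝟙(37) · Id(222/37) = 1 · 6 = 6
  d = 74: 𝟙(74) · Id(222/74) = 1 · 3 = 3
  d = 111: 𝟙(111) · Id(222/111) = 1 · 2 = 2
  d = 222: 𝟙(222) · Id(222/222) = 1 · 1 = 1
Summing: (𝟙 * Id)(222) = 222 + 111 + 74 + 37 + 6 + 3 + 2 + 1 = 456.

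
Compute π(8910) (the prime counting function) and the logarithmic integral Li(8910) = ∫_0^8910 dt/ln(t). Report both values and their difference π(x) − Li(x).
π(8910) = 1108;  Li(8910) ≈ 1127.06;  π(x) − Li(x) ≈ -19.06.

Direct count of primes ≤ 8910 gives π(8910) = 1108. Numerical evaluation of the logarithmic integral gives Li(8910) ≈ 1127.06. The difference π(x) − Li(x) ≈ -19.06 is typically negative for small/moderate x (Li(x) overestimates), though Littlewood's theorem shows this sign changes infinitely often.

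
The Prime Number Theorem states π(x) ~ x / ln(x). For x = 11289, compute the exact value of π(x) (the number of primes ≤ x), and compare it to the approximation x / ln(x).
π(11289) = 1365;  x/ln(x) ≈ 1209.76;  relative error ≈ 11.37%.

Directly count primes up to 11289: π(11289) = 1365. The PNT approximation gives 11289/ln(11289) ≈ 11289/9.33158 ≈ 1209.76. Relative error (π(x) − x/ln(x)) / π(x) ≈ 11.37%; the approximation is known to undercount slightly (Li(x) is a better estimate).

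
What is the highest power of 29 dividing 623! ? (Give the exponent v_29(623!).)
v_29(623!) = 21

Legendre's formula: v_p(n!) = Σ_{k ≥ 1} ⌊n / p^k⌋. For p = 29, n = 623, the terms are:
  ⌊623/29^1⌋ = ⌊623/29⌋ = 21
(the next term ⌊623/29^2⌋ = 0, terminating the sum). Summing: v_29(623!) = 21 = 21.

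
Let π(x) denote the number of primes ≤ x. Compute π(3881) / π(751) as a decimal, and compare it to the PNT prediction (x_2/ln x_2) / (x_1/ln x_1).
π(3881)/π(751) = 538/133 ≈ 4.0451;  PNT prediction ≈ 4.1407.

π(751) = 133 and π(3881) = 538, so π(3881)/π(751) ≈ 4.0451. The PNT-predicted ratio is (3881/ln(3881)) / (751/ln(751)) ≈ 4.1407. The two agree to within a few percent, as expected.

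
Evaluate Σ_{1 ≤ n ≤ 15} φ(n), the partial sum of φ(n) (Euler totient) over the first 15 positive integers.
Σ_{n ≤ 15} φ(n) = 72

Compute φ(n) for each 1 ≤ n ≤ 15: φ(1) = 1, φ(2) = 1, φ(3) = 2, φ(4) = 2, φ(5) = 4, φ(6) = 2, φ(7) = 6, φ(8) = 4, φ(9) = 6, φ(10) = 4, φ(11) = 10, φ(12) = 4, φ(13) = 12, φ(14) = 6, φ(15) = 8. Summing all 15 values: 72. (Average order: Σ_{n ≤ x} φ(n) ~ (3/π²) x². For x = 15, (3/π²)·15² ≈ 68.39.)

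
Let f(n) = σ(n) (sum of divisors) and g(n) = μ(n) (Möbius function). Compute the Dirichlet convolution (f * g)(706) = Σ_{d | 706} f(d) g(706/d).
(σ * μ)(706) = 706

Divisors of 706: [1, 2, 353, 706]. For each d | 706:
  d = 1: σ(1) · μ(706/1) = 1 · 1 = 1
  d = 2: σ(2) · μ(706/2) = 3 · -1 = -3
  d = 353: σ(353) · μ(706/353) = 354 · -1 = -354
  d = 706: σ(706) · μ(706/706) = 1062 · 1 = 1062
Summing: (σ * μ)(706) = 1 + -3 + -354 + 1062 = 706.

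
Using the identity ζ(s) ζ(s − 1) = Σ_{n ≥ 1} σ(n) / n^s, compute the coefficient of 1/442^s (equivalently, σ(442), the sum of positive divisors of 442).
σ(442) = 756

In the product (Σ m^0/m^s)(Σ k / k^s) = Σ (Σ_{d | n} d) / n^s, the coefficient of 1/n^s is σ(n) = Σ_{d | n} d. For n = 442, divisors are [1, 2, 13, 17, 26, 34, 221, 442]; summing: σ(442) = 756.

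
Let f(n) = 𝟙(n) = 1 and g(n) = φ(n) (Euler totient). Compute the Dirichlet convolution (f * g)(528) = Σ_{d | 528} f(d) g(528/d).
(𝟙 * φ)(528) = 528

Divisors of 528: [1, 2, 3, 4, 6, 8, 11, 12, 16, 22, 24, 33, 44, 48, 66, 88, 132, 176, 264, 528]. For each d | 528:
  d = 1: 𝟙(1) · φ(528/1) = 1 · 160 = 160
  d = 2: 𝟙(2) · φ(528/2) = 1 · 80 = 80
  d = 3: 𝟙(3) · φ(528/3) = 1 · 80 = 80
  d = 4: 𝟙(4) · φ(528/4) = 1 · 40 = 40
  d = 6: 𝟙(6) · φ(528/6) = 1 · 40 = 40
  d = 8: 𝟙(8) · φ(528/8) = 1 · 20 = 20
  d = 11: 𝟙(11) · φ(528/11) = 1 · 16 = 16
  d = 12: 𝟙(12) · φ(528/12) = 1 · 20 = 20
  d = 16: 𝟙(16) · φ(528/16) = 1 · 20 = 20
  d = 22: 𝟙(22) · φ(528/22) = 1 · 8 = 8
  d = 24: 𝟙(24) · φ(528/24) = 1 · 10 = 10
  d = 33: 𝟙(33) · φ(528/33) = 1 · 8 = 8
  d = 44: 𝟙(44) · φ(528/44) = 1 · 4 = 4
  d = 48: 𝟙(48) · φ(528/48) = 1 · 10 = 10
  d = 66: 𝟙(66) · φ(528/66) = 1 · 4 = 4
  d = 88: 𝟙(88) · φ(528/88) = 1 · 2 = 2
  d = 132: 𝟙(132) · φ(528/132) = 1 · 2 = 2
  d = 176: 𝟙(176) · φ(528/176) = 1 · 2 = 2
  d = 264: 𝟙(264) · φ(528/264) = 1 · 1 = 1
  d = 528: 𝟙(528) · φ(528/528) = 1 · 1 = 1
Summing: (𝟙 * φ)(528) = 160 + 80 + 80 + 40 + 40 + 20 + 16 + 20 + 20 + 8 + 10 + 8 + 4 + 10 + 4 + 2 + 2 + 2 + 1 + 1 = 528.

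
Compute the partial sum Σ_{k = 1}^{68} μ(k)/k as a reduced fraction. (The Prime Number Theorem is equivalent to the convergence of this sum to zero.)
Σ μ(k)/k = 1690811146852662245882/1309720258513377842646515

Values of μ(k) for 1 ≤ k ≤ 68: μ(1) = 1, μ(2) = -1, μ(3) = -1, μ(5) = -1, μ(6) = 1, μ(7) = -1, μ(10) = 1, μ(11) = -1, μ(13) = -1, μ(14) = 1, μ(15) = 1, μ(17) = -1, μ(19) = -1, μ(21) = 1, μ(22) = 1, μ(23) = -1, μ(26) = 1, μ(29) = -1, μ(30) = -1, μ(31) = -1, μ(33) = 1, μ(34) = 1, μ(35) = 1, μ(37) = -1, μ(38) = 1, μ(39) = 1, μ(41) = -1, μ(42) = -1, μ(43) = -1, μ(46) = 1, μ(47) = -1, μ(51) = 1, μ(53) = -1, μ(55) = 1, μ(57) = 1, μ(58) = 1, μ(59) = -1, μ(61) = -1, μ(62) = 1, μ(65) = 1, μ(66) = -1, μ(67) = -1, with μ = 0 on non-squarefree integers. Summing μ(k)/k for k where μ(k) ≠ 0 gives 1690811146852662245882/1309720258513377842646515 ≈ 0.0013. (PNT ⟺ this sum → 0 as n → ∞.)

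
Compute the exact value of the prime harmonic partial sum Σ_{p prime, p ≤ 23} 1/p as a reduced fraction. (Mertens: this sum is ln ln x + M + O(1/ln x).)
Σ 1/p = 334406399/223092870

π(23) = 9, so the primes ≤ 23 are [2, 3, 5, 7, 11, 13, 17, 19, 23]. Summing 1/p over these primes: 334406399/223092870 ≈ 1.4990. Mertens estimate ln ln(23) + 0.2615 ≈ 1.4043.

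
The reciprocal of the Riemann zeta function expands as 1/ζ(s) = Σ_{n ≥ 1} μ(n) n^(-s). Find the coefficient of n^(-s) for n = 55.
μ(55) = 1

Factor n = 55 = 5 · 11. μ(n) = 0 if any exponent ≥ 2 (not squarefree); otherwise μ(n) = (−1)^{ω(n)} where ω(n) is the number of distinct prime factors. Applying: μ(55) = 1.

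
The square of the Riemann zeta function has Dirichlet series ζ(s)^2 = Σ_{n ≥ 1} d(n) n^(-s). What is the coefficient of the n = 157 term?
d(157) = 2

ζ(s)^2 = (Σ 1/m^s)(Σ 1/k^s). The coefficient of 1/n^s in the product is the number of ordered pairs (m, k) with mk = n, which equals d(n). For n = 157, divisors are [1, 157], so d(157) = 2.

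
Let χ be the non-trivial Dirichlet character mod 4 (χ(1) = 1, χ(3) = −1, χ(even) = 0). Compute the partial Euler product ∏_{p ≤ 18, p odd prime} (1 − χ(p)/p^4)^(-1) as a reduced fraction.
∏ = 1355132279576075/1370266988576768

The odd primes p ≤ 18 are [3, 5, 7, 11, 13, 17]. For each, χ(p) = 1 if p ≡ 1 mod 4, χ(p) = −1 if p ≡ 3 mod 4. Taking (1 − χ(p)/p^4)^(-1) = p^4/(p^4 − χ(p)): (1 − (-1)/3^4)^(-1) · (1 − (1)/5^4)^(-1) · (1 − (-1)/7^4)^(-1) · (1 − (-1)/11^4)^(-1) · (1 − (1)/13^4)^(-1) · (1 − (1)/17^4)^(-1) = 1355132279576075/1370266988576768.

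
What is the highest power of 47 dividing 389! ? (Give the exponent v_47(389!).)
v_47(389!) = 8

Legendre's formula: v_p(n!) = Σ_{k ≥ 1} ⌊n / p^k⌋. For p = 47, n = 389, the terms are:
  ⌊389/47^1⌋ = ⌊389/47⌋ = 8
(the next term ⌊389/47^2⌋ = 0, terminating the sum). Summing: v_47(389!) = 8 = 8.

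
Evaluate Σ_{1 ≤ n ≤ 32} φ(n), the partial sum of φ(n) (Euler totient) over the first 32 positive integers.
Σ_{n ≤ 32} φ(n) = 324

Compute φ(n) for each 1 ≤ n ≤ 32: φ(1) = 1, φ(2) = 1, φ(3) = 2, φ(4) = 2, φ(5) = 4, φ(6) = 2, φ(7) = 6, φ(8) = 4, φ(9) = 6, φ(10) = 4, φ(11) = 10, φ(12) = 4, φ(13) = 12, φ(14) = 6, φ(15) = 8, φ(16) = 8, φ(17) = 16, φ(18) = 6, φ(19) = 18, φ(20) = 8, φ(21) = 12, φ(22) = 10, φ(23) = 22, φ(24) = 8, φ(25) = 20, φ(26) = 12, φ(27) = 18, φ(28) = 12, φ(29) = 28, φ(30) = 8, φ(31) = 30, φ(32) = 16. Summing all 32 values: 324. (Average order: Σ_{n ≤ x} φ(n) ~ (3/π²) x². For x = 32, (3/π²)·32² ≈ 311.26.)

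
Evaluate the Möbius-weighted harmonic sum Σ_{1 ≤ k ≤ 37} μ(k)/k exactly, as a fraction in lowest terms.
Σ μ(k)/k = -5468849774/3710369067405

Values of μ(k) for 1 ≤ k ≤ 37: μ(1) = 1, μ(2) = -1, μ(3) = -1, μ(5) = -1, μ(6) = 1, μ(7) = -1, μ(10) = 1, μ(11) = -1, μ(13) = -1, μ(14) = 1, μ(15) = 1, μ(17) = -1, μ(19) = -1, μ(21) = 1, μ(22) = 1, μ(23) = -1, μ(26) = 1, μ(29) = -1, μ(30) = -1, μ(31) = -1, μ(33) = 1, μ(34) = 1, μ(35) = 1, μ(37) = -1, with μ = 0 on non-squarefree integers. Summing μ(k)/k for k where μ(k) ≠ 0 gives -5468849774/3710369067405 ≈ -0.0015. (PNT ⟺ this sum → 0 as n → ∞.)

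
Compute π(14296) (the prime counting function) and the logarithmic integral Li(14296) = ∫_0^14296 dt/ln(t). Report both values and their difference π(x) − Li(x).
π(14296) = 1677;  Li(14296) ≈ 1703.23;  π(x) − Li(x) ≈ -26.23.

Direct count of primes ≤ 14296 gives π(14296) = 1677. Numerical evaluation of the logarithmic integral gives Li(14296) ≈ 1703.23. The difference π(x) − Li(x) ≈ -26.23 is typically negative for small/moderate x (Li(x) overestimates), though Littlewood's theorem shows this sign changes infinitely often.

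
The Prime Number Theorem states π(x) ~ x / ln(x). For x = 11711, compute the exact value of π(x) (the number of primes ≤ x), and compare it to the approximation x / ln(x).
π(11711) = 1405;  x/ln(x) ≈ 1250.07;  relative error ≈ 11.03%.

Directly count primes up to 11711: π(11711) = 1405. The PNT approximation gives 11711/ln(11711) ≈ 11711/9.36828 ≈ 1250.07. Relative error (π(x) − x/ln(x)) / π(x) ≈ 11.03%; the approximation is known to undercount slightly (Li(x) is a better estimate).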